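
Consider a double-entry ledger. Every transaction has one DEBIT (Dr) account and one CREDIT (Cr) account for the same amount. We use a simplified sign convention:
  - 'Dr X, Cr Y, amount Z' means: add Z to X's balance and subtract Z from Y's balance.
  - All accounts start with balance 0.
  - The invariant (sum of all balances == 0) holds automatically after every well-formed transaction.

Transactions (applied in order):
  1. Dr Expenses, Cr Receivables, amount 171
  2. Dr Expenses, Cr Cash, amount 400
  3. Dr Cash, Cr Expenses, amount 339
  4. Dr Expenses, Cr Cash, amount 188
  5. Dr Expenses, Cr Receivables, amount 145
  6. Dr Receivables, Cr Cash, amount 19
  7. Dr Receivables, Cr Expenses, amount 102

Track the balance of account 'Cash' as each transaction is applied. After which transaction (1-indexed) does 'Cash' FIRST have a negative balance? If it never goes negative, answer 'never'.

After txn 1: Cash=0
After txn 2: Cash=-400

Answer: 2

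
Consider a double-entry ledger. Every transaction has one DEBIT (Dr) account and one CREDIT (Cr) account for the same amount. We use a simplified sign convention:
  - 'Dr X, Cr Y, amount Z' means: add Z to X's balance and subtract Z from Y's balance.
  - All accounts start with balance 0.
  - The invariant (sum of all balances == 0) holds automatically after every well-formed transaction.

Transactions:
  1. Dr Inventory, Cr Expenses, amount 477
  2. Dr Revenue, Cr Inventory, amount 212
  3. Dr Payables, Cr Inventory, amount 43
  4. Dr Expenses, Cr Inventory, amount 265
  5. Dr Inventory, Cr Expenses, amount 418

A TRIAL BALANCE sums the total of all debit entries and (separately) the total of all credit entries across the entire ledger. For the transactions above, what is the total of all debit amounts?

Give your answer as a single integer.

Txn 1: debit+=477
Txn 2: debit+=212
Txn 3: debit+=43
Txn 4: debit+=265
Txn 5: debit+=418
Total debits = 1415

Answer: 1415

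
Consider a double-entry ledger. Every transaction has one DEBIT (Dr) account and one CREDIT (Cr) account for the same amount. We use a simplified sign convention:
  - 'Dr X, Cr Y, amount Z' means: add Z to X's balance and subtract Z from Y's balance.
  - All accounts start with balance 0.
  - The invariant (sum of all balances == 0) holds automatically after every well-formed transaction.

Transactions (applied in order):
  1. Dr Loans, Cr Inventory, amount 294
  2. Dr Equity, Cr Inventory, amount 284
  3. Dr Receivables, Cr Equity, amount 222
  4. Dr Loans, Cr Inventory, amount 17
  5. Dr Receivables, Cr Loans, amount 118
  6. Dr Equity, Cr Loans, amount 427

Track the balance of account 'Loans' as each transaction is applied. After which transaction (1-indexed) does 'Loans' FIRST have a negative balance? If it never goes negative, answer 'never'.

Answer: 6

Derivation:
After txn 1: Loans=294
After txn 2: Loans=294
After txn 3: Loans=294
After txn 4: Loans=311
After txn 5: Loans=193
After txn 6: Loans=-234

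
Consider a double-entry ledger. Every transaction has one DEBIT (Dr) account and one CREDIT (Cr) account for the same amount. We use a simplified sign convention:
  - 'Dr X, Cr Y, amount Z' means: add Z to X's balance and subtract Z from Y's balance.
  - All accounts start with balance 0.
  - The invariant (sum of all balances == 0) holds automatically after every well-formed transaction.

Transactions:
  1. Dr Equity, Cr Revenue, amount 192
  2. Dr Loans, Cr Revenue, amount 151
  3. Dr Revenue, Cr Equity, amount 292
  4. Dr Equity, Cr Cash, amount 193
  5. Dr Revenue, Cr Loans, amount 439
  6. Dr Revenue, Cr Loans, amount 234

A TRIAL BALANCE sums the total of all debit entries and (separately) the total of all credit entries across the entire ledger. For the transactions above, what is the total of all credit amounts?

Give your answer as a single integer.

Txn 1: credit+=192
Txn 2: credit+=151
Txn 3: credit+=292
Txn 4: credit+=193
Txn 5: credit+=439
Txn 6: credit+=234
Total credits = 1501

Answer: 1501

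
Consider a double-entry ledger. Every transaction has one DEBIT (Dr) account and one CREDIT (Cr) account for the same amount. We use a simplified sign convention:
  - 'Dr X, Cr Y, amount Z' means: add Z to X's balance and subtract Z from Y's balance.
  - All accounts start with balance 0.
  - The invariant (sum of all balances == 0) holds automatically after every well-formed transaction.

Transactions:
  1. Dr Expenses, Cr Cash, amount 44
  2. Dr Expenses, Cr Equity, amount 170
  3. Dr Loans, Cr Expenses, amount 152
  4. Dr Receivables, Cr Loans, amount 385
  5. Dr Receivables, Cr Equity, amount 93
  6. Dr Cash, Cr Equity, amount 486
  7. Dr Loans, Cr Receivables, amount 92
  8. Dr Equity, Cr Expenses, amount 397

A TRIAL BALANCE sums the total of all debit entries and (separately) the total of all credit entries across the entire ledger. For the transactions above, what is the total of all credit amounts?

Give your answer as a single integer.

Txn 1: credit+=44
Txn 2: credit+=170
Txn 3: credit+=152
Txn 4: credit+=385
Txn 5: credit+=93
Txn 6: credit+=486
Txn 7: credit+=92
Txn 8: credit+=397
Total credits = 1819

Answer: 1819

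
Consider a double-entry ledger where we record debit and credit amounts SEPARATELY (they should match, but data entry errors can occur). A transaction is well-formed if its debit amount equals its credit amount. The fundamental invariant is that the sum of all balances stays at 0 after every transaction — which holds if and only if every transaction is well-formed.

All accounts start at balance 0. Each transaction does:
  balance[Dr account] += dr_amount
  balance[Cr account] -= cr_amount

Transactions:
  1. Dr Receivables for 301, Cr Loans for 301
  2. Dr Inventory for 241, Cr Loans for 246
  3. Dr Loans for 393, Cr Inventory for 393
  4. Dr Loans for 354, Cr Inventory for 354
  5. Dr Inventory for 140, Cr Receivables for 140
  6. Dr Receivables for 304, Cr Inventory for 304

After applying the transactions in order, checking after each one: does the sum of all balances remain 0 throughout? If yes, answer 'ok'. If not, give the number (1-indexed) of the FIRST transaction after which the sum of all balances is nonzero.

After txn 1: dr=301 cr=301 sum_balances=0
After txn 2: dr=241 cr=246 sum_balances=-5
After txn 3: dr=393 cr=393 sum_balances=-5
After txn 4: dr=354 cr=354 sum_balances=-5
After txn 5: dr=140 cr=140 sum_balances=-5
After txn 6: dr=304 cr=304 sum_balances=-5

Answer: 2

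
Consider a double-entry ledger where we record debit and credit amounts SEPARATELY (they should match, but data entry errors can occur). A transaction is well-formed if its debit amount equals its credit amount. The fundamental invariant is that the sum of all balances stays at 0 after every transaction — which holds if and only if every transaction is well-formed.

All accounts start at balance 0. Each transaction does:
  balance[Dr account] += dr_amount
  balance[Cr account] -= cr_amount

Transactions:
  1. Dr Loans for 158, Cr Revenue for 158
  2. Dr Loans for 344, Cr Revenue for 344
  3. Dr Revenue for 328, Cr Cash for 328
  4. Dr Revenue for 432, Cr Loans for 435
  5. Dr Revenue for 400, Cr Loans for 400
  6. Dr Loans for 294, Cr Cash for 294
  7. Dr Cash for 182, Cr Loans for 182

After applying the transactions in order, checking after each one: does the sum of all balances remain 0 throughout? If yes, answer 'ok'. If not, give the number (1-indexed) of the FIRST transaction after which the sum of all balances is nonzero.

After txn 1: dr=158 cr=158 sum_balances=0
After txn 2: dr=344 cr=344 sum_balances=0
After txn 3: dr=328 cr=328 sum_balances=0
After txn 4: dr=432 cr=435 sum_balances=-3
After txn 5: dr=400 cr=400 sum_balances=-3
After txn 6: dr=294 cr=294 sum_balances=-3
After txn 7: dr=182 cr=182 sum_balances=-3

Answer: 4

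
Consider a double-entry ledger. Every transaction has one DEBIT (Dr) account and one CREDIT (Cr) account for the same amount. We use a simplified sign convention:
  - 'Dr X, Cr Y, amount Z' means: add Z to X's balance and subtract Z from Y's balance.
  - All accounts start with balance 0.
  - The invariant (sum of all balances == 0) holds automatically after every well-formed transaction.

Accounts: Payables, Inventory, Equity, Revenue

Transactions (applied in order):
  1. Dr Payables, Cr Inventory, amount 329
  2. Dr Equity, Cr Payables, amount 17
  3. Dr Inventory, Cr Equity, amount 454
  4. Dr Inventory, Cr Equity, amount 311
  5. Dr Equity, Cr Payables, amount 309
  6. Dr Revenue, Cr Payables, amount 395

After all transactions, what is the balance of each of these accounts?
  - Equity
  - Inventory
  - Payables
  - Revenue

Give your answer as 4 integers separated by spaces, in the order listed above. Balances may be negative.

After txn 1 (Dr Payables, Cr Inventory, amount 329): Inventory=-329 Payables=329
After txn 2 (Dr Equity, Cr Payables, amount 17): Equity=17 Inventory=-329 Payables=312
After txn 3 (Dr Inventory, Cr Equity, amount 454): Equity=-437 Inventory=125 Payables=312
After txn 4 (Dr Inventory, Cr Equity, amount 311): Equity=-748 Inventory=436 Payables=312
After txn 5 (Dr Equity, Cr Payables, amount 309): Equity=-439 Inventory=436 Payables=3
After txn 6 (Dr Revenue, Cr Payables, amount 395): Equity=-439 Inventory=436 Payables=-392 Revenue=395

Answer: -439 436 -392 395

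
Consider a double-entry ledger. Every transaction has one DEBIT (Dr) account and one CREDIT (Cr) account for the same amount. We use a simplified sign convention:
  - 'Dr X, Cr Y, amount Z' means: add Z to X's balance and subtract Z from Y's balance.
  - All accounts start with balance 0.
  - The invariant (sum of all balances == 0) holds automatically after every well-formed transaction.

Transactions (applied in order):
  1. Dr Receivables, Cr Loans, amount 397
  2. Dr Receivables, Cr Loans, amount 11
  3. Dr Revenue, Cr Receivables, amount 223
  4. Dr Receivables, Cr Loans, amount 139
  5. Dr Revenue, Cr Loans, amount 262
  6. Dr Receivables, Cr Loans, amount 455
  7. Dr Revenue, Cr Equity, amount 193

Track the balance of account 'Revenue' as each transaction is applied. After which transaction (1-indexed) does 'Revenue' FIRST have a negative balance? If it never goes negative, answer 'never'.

Answer: never

Derivation:
After txn 1: Revenue=0
After txn 2: Revenue=0
After txn 3: Revenue=223
After txn 4: Revenue=223
After txn 5: Revenue=485
After txn 6: Revenue=485
After txn 7: Revenue=678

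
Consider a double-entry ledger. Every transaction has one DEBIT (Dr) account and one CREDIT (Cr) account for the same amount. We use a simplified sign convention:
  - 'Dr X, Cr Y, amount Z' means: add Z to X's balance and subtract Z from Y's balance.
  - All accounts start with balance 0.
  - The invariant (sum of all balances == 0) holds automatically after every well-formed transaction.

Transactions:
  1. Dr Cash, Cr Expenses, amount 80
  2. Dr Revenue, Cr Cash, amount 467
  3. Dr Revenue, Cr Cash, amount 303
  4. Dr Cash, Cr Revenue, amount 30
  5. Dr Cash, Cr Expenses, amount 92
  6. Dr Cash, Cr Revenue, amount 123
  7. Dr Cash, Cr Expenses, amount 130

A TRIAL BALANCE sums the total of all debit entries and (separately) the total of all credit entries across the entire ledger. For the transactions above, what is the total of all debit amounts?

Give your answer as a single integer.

Txn 1: debit+=80
Txn 2: debit+=467
Txn 3: debit+=303
Txn 4: debit+=30
Txn 5: debit+=92
Txn 6: debit+=123
Txn 7: debit+=130
Total debits = 1225

Answer: 1225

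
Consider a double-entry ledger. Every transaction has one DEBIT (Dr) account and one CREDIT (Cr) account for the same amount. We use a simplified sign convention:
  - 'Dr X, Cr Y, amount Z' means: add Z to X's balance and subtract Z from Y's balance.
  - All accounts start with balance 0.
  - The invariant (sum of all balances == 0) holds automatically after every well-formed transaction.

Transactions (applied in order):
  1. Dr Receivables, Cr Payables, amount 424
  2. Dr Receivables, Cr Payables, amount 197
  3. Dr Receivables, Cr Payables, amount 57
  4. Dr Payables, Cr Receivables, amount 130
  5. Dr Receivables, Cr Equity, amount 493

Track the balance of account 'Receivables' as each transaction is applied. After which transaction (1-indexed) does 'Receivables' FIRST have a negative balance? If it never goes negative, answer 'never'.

Answer: never

Derivation:
After txn 1: Receivables=424
After txn 2: Receivables=621
After txn 3: Receivables=678
After txn 4: Receivables=548
After txn 5: Receivables=1041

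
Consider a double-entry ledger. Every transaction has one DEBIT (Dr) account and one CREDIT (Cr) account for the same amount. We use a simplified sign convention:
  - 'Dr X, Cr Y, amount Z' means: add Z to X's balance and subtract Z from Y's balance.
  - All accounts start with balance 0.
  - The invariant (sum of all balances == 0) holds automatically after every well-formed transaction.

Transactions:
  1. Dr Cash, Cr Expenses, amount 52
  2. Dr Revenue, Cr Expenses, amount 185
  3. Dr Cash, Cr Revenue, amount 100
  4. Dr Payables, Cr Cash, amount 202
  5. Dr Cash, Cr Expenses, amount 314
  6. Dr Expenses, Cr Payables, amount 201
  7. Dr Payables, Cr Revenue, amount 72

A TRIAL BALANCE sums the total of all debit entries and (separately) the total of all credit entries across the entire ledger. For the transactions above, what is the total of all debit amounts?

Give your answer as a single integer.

Txn 1: debit+=52
Txn 2: debit+=185
Txn 3: debit+=100
Txn 4: debit+=202
Txn 5: debit+=314
Txn 6: debit+=201
Txn 7: debit+=72
Total debits = 1126

Answer: 1126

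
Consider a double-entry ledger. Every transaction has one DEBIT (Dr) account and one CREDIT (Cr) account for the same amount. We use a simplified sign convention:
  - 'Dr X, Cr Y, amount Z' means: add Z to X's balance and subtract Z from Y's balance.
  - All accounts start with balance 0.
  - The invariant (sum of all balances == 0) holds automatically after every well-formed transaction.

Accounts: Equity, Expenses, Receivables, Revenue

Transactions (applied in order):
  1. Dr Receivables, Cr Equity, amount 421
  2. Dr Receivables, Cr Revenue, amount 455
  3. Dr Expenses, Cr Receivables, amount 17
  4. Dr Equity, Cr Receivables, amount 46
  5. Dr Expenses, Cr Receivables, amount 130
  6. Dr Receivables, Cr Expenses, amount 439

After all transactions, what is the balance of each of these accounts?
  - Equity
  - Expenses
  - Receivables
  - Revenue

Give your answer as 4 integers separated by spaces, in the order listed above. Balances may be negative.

After txn 1 (Dr Receivables, Cr Equity, amount 421): Equity=-421 Receivables=421
After txn 2 (Dr Receivables, Cr Revenue, amount 455): Equity=-421 Receivables=876 Revenue=-455
After txn 3 (Dr Expenses, Cr Receivables, amount 17): Equity=-421 Expenses=17 Receivables=859 Revenue=-455
After txn 4 (Dr Equity, Cr Receivables, amount 46): Equity=-375 Expenses=17 Receivables=813 Revenue=-455
After txn 5 (Dr Expenses, Cr Receivables, amount 130): Equity=-375 Expenses=147 Receivables=683 Revenue=-455
After txn 6 (Dr Receivables, Cr Expenses, amount 439): Equity=-375 Expenses=-292 Receivables=1122 Revenue=-455

Answer: -375 -292 1122 -455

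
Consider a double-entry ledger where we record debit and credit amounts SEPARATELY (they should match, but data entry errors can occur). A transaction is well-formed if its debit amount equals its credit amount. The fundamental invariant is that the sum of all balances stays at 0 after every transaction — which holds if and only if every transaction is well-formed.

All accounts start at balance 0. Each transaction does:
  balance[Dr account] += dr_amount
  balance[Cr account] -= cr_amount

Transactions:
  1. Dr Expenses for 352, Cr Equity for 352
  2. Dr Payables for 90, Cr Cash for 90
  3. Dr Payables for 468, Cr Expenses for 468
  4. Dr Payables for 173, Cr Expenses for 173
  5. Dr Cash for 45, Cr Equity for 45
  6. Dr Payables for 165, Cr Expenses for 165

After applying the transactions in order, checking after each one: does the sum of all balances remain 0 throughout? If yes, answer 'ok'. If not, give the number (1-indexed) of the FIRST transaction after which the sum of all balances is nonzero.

Answer: ok

Derivation:
After txn 1: dr=352 cr=352 sum_balances=0
After txn 2: dr=90 cr=90 sum_balances=0
After txn 3: dr=468 cr=468 sum_balances=0
After txn 4: dr=173 cr=173 sum_balances=0
After txn 5: dr=45 cr=45 sum_balances=0
After txn 6: dr=165 cr=165 sum_balances=0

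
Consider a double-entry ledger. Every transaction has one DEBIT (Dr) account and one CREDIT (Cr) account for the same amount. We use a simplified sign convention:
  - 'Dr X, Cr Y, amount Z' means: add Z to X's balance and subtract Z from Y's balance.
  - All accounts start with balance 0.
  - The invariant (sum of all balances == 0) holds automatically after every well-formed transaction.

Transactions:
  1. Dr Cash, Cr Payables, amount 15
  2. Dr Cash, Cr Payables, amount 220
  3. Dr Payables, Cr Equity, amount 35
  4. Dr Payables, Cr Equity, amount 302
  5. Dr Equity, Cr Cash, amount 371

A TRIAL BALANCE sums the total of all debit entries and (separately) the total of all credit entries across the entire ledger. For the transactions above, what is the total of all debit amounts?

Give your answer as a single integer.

Answer: 943

Derivation:
Txn 1: debit+=15
Txn 2: debit+=220
Txn 3: debit+=35
Txn 4: debit+=302
Txn 5: debit+=371
Total debits = 943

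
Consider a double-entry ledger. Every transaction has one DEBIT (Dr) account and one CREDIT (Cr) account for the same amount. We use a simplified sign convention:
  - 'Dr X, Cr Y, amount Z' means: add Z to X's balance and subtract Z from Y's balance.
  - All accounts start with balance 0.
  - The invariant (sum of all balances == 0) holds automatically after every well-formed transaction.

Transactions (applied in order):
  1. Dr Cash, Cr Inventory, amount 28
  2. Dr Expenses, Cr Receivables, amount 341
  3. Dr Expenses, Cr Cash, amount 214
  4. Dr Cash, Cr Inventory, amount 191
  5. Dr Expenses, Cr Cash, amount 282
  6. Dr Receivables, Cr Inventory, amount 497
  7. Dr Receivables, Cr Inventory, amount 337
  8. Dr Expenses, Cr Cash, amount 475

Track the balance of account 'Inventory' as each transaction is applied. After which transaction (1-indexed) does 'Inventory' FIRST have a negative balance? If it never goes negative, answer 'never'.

After txn 1: Inventory=-28

Answer: 1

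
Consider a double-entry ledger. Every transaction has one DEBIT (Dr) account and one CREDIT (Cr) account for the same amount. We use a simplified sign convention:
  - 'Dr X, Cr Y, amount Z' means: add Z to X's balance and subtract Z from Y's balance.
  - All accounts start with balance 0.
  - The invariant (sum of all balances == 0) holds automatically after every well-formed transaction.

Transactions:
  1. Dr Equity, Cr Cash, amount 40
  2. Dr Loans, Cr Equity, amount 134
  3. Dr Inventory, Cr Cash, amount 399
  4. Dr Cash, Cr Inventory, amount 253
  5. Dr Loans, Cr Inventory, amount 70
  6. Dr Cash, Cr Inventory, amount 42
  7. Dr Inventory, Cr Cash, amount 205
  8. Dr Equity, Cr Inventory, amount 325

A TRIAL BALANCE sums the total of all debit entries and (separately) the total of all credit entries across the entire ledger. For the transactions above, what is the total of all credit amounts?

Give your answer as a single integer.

Answer: 1468

Derivation:
Txn 1: credit+=40
Txn 2: credit+=134
Txn 3: credit+=399
Txn 4: credit+=253
Txn 5: credit+=70
Txn 6: credit+=42
Txn 7: credit+=205
Txn 8: credit+=325
Total credits = 1468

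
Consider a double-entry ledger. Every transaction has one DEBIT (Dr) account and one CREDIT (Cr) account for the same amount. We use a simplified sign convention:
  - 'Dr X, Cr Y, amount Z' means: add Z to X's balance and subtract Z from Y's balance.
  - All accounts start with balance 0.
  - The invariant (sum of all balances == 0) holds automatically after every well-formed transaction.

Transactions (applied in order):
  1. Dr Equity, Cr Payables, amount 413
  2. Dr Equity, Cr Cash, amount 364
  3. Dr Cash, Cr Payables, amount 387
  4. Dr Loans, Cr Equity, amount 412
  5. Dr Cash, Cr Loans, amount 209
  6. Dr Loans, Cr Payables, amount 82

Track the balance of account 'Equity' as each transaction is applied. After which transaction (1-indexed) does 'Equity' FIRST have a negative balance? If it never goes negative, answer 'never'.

After txn 1: Equity=413
After txn 2: Equity=777
After txn 3: Equity=777
After txn 4: Equity=365
After txn 5: Equity=365
After txn 6: Equity=365

Answer: never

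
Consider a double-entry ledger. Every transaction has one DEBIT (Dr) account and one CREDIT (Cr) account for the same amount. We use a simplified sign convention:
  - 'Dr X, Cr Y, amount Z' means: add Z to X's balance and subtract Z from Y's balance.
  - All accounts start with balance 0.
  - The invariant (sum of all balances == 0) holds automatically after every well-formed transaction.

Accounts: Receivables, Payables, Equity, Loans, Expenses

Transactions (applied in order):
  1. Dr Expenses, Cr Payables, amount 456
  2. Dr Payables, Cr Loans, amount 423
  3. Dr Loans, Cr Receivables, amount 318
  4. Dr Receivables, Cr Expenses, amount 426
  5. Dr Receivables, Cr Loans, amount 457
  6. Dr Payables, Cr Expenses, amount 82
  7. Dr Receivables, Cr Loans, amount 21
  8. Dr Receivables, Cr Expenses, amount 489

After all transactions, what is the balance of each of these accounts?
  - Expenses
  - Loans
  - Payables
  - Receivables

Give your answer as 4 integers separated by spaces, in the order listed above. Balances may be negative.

Answer: -541 -583 49 1075

Derivation:
After txn 1 (Dr Expenses, Cr Payables, amount 456): Expenses=456 Payables=-456
After txn 2 (Dr Payables, Cr Loans, amount 423): Expenses=456 Loans=-423 Payables=-33
After txn 3 (Dr Loans, Cr Receivables, amount 318): Expenses=456 Loans=-105 Payables=-33 Receivables=-318
After txn 4 (Dr Receivables, Cr Expenses, amount 426): Expenses=30 Loans=-105 Payables=-33 Receivables=108
After txn 5 (Dr Receivables, Cr Loans, amount 457): Expenses=30 Loans=-562 Payables=-33 Receivables=565
After txn 6 (Dr Payables, Cr Expenses, amount 82): Expenses=-52 Loans=-562 Payables=49 Receivables=565
After txn 7 (Dr Receivables, Cr Loans, amount 21): Expenses=-52 Loans=-583 Payables=49 Receivables=586
After txn 8 (Dr Receivables, Cr Expenses, amount 489): Expenses=-541 Loans=-583 Payables=49 Receivables=1075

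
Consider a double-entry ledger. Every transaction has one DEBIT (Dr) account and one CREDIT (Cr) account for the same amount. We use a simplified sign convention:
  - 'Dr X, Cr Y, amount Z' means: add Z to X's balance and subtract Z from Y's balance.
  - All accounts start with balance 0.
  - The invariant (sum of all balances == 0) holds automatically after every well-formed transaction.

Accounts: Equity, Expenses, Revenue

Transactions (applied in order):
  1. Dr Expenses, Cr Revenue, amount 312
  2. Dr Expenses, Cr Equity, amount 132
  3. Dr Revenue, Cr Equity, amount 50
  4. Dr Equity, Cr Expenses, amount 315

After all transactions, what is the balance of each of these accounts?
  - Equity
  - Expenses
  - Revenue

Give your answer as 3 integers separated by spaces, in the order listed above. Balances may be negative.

After txn 1 (Dr Expenses, Cr Revenue, amount 312): Expenses=312 Revenue=-312
After txn 2 (Dr Expenses, Cr Equity, amount 132): Equity=-132 Expenses=444 Revenue=-312
After txn 3 (Dr Revenue, Cr Equity, amount 50): Equity=-182 Expenses=444 Revenue=-262
After txn 4 (Dr Equity, Cr Expenses, amount 315): Equity=133 Expenses=129 Revenue=-262

Answer: 133 129 -262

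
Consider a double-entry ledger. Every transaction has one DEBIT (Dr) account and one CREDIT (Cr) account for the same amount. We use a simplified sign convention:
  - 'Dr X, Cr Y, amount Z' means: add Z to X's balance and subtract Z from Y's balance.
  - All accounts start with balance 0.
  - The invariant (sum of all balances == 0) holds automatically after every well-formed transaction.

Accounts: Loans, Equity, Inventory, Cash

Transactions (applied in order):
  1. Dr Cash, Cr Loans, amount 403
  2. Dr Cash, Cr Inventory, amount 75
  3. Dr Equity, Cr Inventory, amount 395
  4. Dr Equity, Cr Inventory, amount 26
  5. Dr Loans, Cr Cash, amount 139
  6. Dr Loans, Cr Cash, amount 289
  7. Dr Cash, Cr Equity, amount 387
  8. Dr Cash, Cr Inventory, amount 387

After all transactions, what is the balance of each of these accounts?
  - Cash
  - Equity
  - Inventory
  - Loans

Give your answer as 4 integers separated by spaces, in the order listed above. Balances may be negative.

After txn 1 (Dr Cash, Cr Loans, amount 403): Cash=403 Loans=-403
After txn 2 (Dr Cash, Cr Inventory, amount 75): Cash=478 Inventory=-75 Loans=-403
After txn 3 (Dr Equity, Cr Inventory, amount 395): Cash=478 Equity=395 Inventory=-470 Loans=-403
After txn 4 (Dr Equity, Cr Inventory, amount 26): Cash=478 Equity=421 Inventory=-496 Loans=-403
After txn 5 (Dr Loans, Cr Cash, amount 139): Cash=339 Equity=421 Inventory=-496 Loans=-264
After txn 6 (Dr Loans, Cr Cash, amount 289): Cash=50 Equity=421 Inventory=-496 Loans=25
After txn 7 (Dr Cash, Cr Equity, amount 387): Cash=437 Equity=34 Inventory=-496 Loans=25
After txn 8 (Dr Cash, Cr Inventory, amount 387): Cash=824 Equity=34 Inventory=-883 Loans=25

Answer: 824 34 -883 25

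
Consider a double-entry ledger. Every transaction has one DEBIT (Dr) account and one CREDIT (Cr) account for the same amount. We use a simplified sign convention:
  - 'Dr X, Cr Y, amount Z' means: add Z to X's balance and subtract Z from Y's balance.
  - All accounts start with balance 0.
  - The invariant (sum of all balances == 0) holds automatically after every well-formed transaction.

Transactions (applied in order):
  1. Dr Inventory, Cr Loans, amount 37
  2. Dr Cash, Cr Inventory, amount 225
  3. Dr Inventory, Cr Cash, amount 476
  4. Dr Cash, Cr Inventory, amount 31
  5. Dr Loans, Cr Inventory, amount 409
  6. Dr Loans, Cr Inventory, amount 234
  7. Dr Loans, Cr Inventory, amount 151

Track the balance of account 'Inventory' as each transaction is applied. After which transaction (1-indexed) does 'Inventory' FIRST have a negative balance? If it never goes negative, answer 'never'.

Answer: 2

Derivation:
After txn 1: Inventory=37
After txn 2: Inventory=-188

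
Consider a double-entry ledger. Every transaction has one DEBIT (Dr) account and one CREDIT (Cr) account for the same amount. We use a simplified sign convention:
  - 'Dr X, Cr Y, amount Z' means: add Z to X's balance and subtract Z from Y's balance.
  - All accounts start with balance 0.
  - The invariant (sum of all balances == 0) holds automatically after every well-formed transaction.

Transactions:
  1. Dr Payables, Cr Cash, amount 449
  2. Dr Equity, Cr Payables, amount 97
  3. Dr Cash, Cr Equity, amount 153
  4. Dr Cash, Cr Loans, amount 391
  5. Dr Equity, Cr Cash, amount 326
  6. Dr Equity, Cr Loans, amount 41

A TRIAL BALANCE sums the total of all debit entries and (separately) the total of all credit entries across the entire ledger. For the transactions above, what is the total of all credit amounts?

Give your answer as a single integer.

Txn 1: credit+=449
Txn 2: credit+=97
Txn 3: credit+=153
Txn 4: credit+=391
Txn 5: credit+=326
Txn 6: credit+=41
Total credits = 1457

Answer: 1457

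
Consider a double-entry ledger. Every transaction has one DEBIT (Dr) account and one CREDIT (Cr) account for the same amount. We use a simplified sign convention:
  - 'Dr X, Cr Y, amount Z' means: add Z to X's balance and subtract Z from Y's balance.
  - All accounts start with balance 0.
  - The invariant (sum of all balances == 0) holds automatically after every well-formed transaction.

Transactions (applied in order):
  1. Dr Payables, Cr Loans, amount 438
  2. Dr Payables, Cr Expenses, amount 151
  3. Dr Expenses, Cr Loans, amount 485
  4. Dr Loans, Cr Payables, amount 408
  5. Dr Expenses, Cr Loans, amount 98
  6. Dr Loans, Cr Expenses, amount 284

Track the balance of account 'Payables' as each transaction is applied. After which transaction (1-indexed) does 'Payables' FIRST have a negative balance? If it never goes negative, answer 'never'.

After txn 1: Payables=438
After txn 2: Payables=589
After txn 3: Payables=589
After txn 4: Payables=181
After txn 5: Payables=181
After txn 6: Payables=181

Answer: never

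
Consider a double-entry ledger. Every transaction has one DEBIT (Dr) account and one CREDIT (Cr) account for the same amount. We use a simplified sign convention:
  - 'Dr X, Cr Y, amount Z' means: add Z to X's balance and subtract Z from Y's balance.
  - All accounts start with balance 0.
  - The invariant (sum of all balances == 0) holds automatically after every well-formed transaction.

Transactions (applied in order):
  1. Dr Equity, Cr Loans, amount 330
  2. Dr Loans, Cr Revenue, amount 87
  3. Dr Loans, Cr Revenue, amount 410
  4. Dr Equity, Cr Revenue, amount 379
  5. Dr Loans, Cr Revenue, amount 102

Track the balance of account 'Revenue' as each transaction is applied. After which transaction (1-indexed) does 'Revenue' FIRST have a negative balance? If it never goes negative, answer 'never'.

Answer: 2

Derivation:
After txn 1: Revenue=0
After txn 2: Revenue=-87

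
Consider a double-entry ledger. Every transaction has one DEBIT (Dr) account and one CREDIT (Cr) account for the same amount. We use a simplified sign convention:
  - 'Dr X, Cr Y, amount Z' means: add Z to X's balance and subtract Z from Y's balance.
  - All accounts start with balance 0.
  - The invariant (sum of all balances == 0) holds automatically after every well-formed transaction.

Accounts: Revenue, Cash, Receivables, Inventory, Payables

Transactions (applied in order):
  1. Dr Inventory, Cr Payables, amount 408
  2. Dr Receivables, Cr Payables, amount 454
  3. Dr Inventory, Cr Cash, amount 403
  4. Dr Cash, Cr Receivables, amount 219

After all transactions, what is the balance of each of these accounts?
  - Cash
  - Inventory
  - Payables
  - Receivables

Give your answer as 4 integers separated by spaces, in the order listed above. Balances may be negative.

After txn 1 (Dr Inventory, Cr Payables, amount 408): Inventory=408 Payables=-408
After txn 2 (Dr Receivables, Cr Payables, amount 454): Inventory=408 Payables=-862 Receivables=454
After txn 3 (Dr Inventory, Cr Cash, amount 403): Cash=-403 Inventory=811 Payables=-862 Receivables=454
After txn 4 (Dr Cash, Cr Receivables, amount 219): Cash=-184 Inventory=811 Payables=-862 Receivables=235

Answer: -184 811 -862 235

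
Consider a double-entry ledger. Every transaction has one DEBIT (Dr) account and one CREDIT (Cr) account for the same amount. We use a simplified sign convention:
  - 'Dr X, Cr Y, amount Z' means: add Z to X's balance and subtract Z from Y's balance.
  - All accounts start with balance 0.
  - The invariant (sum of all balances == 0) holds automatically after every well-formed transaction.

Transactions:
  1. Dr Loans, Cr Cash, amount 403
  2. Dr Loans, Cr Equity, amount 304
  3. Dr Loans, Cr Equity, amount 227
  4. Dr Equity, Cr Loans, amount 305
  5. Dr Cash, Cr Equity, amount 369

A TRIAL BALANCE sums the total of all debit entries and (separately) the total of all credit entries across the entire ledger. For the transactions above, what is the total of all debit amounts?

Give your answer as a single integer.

Answer: 1608

Derivation:
Txn 1: debit+=403
Txn 2: debit+=304
Txn 3: debit+=227
Txn 4: debit+=305
Txn 5: debit+=369
Total debits = 1608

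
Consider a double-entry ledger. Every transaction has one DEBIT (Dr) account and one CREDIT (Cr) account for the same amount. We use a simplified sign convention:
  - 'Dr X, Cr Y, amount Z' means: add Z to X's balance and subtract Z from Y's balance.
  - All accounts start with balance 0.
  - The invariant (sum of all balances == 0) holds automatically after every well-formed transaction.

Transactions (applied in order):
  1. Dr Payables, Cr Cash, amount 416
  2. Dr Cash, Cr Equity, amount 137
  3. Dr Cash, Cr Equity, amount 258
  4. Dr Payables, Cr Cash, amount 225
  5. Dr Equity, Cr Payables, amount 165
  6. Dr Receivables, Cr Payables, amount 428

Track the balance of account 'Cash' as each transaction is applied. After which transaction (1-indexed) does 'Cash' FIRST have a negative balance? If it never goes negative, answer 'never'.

After txn 1: Cash=-416

Answer: 1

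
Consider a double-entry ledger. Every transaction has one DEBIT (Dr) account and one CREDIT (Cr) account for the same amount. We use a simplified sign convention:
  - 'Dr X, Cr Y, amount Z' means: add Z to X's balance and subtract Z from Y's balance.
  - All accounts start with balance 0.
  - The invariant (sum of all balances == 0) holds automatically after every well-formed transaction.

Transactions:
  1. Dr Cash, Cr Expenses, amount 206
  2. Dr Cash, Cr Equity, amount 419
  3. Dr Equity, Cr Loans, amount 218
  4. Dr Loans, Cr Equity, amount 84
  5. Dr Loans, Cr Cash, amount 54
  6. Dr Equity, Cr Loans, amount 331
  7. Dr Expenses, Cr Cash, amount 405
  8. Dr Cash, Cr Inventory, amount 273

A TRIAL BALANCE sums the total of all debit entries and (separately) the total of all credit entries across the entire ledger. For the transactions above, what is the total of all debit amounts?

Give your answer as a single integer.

Answer: 1990

Derivation:
Txn 1: debit+=206
Txn 2: debit+=419
Txn 3: debit+=218
Txn 4: debit+=84
Txn 5: debit+=54
Txn 6: debit+=331
Txn 7: debit+=405
Txn 8: debit+=273
Total debits = 1990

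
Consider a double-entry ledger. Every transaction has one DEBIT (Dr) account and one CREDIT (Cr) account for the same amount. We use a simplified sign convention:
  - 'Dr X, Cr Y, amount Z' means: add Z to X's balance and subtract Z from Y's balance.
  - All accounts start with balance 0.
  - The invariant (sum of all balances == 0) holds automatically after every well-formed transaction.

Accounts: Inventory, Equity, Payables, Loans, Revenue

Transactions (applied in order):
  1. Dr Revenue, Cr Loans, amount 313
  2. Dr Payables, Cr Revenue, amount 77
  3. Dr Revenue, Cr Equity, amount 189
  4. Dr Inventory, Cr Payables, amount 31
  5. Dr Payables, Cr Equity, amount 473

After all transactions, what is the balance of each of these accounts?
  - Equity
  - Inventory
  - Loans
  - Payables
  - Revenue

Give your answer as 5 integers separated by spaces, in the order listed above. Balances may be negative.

Answer: -662 31 -313 519 425

Derivation:
After txn 1 (Dr Revenue, Cr Loans, amount 313): Loans=-313 Revenue=313
After txn 2 (Dr Payables, Cr Revenue, amount 77): Loans=-313 Payables=77 Revenue=236
After txn 3 (Dr Revenue, Cr Equity, amount 189): Equity=-189 Loans=-313 Payables=77 Revenue=425
After txn 4 (Dr Inventory, Cr Payables, amount 31): Equity=-189 Inventory=31 Loans=-313 Payables=46 Revenue=425
After txn 5 (Dr Payables, Cr Equity, amount 473): Equity=-662 Inventory=31 Loans=-313 Payables=519 Revenue=425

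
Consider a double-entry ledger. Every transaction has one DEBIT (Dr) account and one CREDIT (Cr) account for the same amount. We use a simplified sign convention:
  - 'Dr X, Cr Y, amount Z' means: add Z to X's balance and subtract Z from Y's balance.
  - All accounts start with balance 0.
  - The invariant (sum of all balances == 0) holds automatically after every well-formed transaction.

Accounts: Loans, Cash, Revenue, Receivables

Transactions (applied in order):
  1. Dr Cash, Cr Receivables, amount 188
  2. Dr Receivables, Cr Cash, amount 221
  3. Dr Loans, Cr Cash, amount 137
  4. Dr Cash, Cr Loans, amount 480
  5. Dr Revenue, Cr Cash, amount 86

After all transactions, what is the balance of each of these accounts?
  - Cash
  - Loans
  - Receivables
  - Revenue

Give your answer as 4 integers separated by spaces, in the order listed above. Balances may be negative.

Answer: 224 -343 33 86

Derivation:
After txn 1 (Dr Cash, Cr Receivables, amount 188): Cash=188 Receivables=-188
After txn 2 (Dr Receivables, Cr Cash, amount 221): Cash=-33 Receivables=33
After txn 3 (Dr Loans, Cr Cash, amount 137): Cash=-170 Loans=137 Receivables=33
After txn 4 (Dr Cash, Cr Loans, amount 480): Cash=310 Loans=-343 Receivables=33
After txn 5 (Dr Revenue, Cr Cash, amount 86): Cash=224 Loans=-343 Receivables=33 Revenue=86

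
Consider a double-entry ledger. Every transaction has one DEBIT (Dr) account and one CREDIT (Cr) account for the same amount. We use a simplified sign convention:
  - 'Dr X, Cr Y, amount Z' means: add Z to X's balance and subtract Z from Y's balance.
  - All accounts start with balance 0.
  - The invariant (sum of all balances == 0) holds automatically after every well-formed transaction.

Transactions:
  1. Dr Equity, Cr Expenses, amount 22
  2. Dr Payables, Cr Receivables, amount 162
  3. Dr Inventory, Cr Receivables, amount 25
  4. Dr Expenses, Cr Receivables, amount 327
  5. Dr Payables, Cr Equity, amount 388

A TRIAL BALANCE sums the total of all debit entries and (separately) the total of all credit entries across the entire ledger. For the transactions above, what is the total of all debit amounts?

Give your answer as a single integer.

Answer: 924

Derivation:
Txn 1: debit+=22
Txn 2: debit+=162
Txn 3: debit+=25
Txn 4: debit+=327
Txn 5: debit+=388
Total debits = 924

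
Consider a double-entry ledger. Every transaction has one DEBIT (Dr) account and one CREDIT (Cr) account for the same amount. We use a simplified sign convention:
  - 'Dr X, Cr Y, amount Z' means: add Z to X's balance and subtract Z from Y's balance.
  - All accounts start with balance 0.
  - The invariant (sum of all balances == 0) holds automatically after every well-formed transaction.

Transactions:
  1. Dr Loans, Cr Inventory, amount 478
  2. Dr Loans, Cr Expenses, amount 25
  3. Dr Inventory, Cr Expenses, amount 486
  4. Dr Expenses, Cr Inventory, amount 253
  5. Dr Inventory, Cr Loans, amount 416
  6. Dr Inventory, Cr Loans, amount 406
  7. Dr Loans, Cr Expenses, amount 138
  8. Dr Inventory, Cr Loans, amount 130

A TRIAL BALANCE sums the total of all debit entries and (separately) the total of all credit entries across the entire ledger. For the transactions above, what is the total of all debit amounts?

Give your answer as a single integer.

Answer: 2332

Derivation:
Txn 1: debit+=478
Txn 2: debit+=25
Txn 3: debit+=486
Txn 4: debit+=253
Txn 5: debit+=416
Txn 6: debit+=406
Txn 7: debit+=138
Txn 8: debit+=130
Total debits = 2332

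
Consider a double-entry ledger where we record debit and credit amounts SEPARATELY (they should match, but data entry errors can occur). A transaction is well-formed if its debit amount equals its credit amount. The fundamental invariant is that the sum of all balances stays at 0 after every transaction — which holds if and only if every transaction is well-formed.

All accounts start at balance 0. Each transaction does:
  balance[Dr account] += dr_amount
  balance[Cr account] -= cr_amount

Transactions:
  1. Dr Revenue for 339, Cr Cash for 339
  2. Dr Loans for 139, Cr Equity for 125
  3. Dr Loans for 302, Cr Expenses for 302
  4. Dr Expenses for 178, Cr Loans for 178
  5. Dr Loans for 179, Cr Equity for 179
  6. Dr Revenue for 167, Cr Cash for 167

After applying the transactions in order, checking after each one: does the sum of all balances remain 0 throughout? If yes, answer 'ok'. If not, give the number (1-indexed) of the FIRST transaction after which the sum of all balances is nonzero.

Answer: 2

Derivation:
After txn 1: dr=339 cr=339 sum_balances=0
After txn 2: dr=139 cr=125 sum_balances=14
After txn 3: dr=302 cr=302 sum_balances=14
After txn 4: dr=178 cr=178 sum_balances=14
After txn 5: dr=179 cr=179 sum_balances=14
After txn 6: dr=167 cr=167 sum_balances=14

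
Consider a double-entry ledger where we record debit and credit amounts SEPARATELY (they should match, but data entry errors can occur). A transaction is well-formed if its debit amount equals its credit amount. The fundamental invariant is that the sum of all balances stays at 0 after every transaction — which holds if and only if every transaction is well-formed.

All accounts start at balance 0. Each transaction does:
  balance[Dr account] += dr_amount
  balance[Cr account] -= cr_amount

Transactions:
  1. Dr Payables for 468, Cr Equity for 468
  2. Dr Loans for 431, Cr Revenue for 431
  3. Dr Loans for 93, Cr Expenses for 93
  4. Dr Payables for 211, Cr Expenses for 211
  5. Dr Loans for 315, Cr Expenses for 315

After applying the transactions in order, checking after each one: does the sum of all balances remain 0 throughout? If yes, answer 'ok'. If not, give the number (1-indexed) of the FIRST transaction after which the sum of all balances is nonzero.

After txn 1: dr=468 cr=468 sum_balances=0
After txn 2: dr=431 cr=431 sum_balances=0
After txn 3: dr=93 cr=93 sum_balances=0
After txn 4: dr=211 cr=211 sum_balances=0
After txn 5: dr=315 cr=315 sum_balances=0

Answer: ok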